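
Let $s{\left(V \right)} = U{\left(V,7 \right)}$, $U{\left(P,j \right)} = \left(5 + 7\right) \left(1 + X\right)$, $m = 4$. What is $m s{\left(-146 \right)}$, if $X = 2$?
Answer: $144$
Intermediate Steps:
$U{\left(P,j \right)} = 36$ ($U{\left(P,j \right)} = \left(5 + 7\right) \left(1 + 2\right) = 12 \cdot 3 = 36$)
$s{\left(V \right)} = 36$
$m s{\left(-146 \right)} = 4 \cdot 36 = 144$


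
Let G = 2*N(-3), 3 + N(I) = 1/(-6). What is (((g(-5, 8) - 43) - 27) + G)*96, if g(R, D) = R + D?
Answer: -7040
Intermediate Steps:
N(I) = -19/6 (N(I) = -3 + 1/(-6) = -3 - ⅙ = -19/6)
g(R, D) = D + R
G = -19/3 (G = 2*(-19/6) = -19/3 ≈ -6.3333)
(((g(-5, 8) - 43) - 27) + G)*96 = ((((8 - 5) - 43) - 27) - 19/3)*96 = (((3 - 43) - 27) - 19/3)*96 = ((-40 - 27) - 19/3)*96 = (-67 - 19/3)*96 = -220/3*96 = -7040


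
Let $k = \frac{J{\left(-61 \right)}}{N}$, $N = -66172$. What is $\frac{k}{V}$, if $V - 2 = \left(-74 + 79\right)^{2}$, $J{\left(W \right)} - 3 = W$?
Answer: $\frac{29}{893322} \approx 3.2463 \cdot 10^{-5}$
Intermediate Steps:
$J{\left(W \right)} = 3 + W$
$k = \frac{29}{33086}$ ($k = \frac{3 - 61}{-66172} = \left(-58\right) \left(- \frac{1}{66172}\right) = \frac{29}{33086} \approx 0.0008765$)
$V = 27$ ($V = 2 + \left(-74 + 79\right)^{2} = 2 + 5^{2} = 2 + 25 = 27$)
$\frac{k}{V} = \frac{29}{33086 \cdot 27} = \frac{29}{33086} \cdot \frac{1}{27} = \frac{29}{893322}$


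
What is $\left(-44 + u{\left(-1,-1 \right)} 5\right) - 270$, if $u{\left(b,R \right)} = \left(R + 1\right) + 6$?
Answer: $-284$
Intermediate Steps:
$u{\left(b,R \right)} = 7 + R$ ($u{\left(b,R \right)} = \left(1 + R\right) + 6 = 7 + R$)
$\left(-44 + u{\left(-1,-1 \right)} 5\right) - 270 = \left(-44 + \left(7 - 1\right) 5\right) - 270 = \left(-44 + 6 \cdot 5\right) - 270 = \left(-44 + 30\right) - 270 = -14 - 270 = -284$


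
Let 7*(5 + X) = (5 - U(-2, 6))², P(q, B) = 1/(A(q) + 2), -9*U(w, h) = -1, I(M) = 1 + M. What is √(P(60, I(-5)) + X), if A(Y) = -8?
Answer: I*√27818/126 ≈ 1.3237*I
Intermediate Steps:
U(w, h) = ⅑ (U(w, h) = -⅑*(-1) = ⅑)
P(q, B) = -⅙ (P(q, B) = 1/(-8 + 2) = 1/(-6) = -⅙)
X = -899/567 (X = -5 + (5 - 1*⅑)²/7 = -5 + (5 - ⅑)²/7 = -5 + (44/9)²/7 = -5 + (⅐)*(1936/81) = -5 + 1936/567 = -899/567 ≈ -1.5855)
√(P(60, I(-5)) + X) = √(-⅙ - 899/567) = √(-1987/1134) = I*√27818/126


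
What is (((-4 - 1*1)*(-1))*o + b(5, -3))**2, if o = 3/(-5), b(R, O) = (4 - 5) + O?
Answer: 49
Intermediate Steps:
b(R, O) = -1 + O
o = -3/5 (o = 3*(-1/5) = -3/5 ≈ -0.60000)
(((-4 - 1*1)*(-1))*o + b(5, -3))**2 = (((-4 - 1*1)*(-1))*(-3/5) + (-1 - 3))**2 = (((-4 - 1)*(-1))*(-3/5) - 4)**2 = (-5*(-1)*(-3/5) - 4)**2 = (5*(-3/5) - 4)**2 = (-3 - 4)**2 = (-7)**2 = 49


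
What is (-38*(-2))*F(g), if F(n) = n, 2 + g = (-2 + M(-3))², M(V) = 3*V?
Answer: 9044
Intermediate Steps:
g = 119 (g = -2 + (-2 + 3*(-3))² = -2 + (-2 - 9)² = -2 + (-11)² = -2 + 121 = 119)
(-38*(-2))*F(g) = -38*(-2)*119 = 76*119 = 9044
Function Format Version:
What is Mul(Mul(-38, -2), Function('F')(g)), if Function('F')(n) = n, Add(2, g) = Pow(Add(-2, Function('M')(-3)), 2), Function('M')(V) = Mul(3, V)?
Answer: 9044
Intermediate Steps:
g = 119 (g = Add(-2, Pow(Add(-2, Mul(3, -3)), 2)) = Add(-2, Pow(Add(-2, -9), 2)) = Add(-2, Pow(-11, 2)) = Add(-2, 121) = 119)
Mul(Mul(-38, -2), Function('F')(g)) = Mul(Mul(-38, -2), 119) = Mul(76, 119) = 9044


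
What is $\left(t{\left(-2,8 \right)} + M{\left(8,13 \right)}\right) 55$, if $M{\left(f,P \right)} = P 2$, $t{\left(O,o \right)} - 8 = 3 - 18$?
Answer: $1045$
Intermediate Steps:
$t{\left(O,o \right)} = -7$ ($t{\left(O,o \right)} = 8 + \left(3 - 18\right) = 8 - 15 = -7$)
$M{\left(f,P \right)} = 2 P$
$\left(t{\left(-2,8 \right)} + M{\left(8,13 \right)}\right) 55 = \left(-7 + 2 \cdot 13\right) 55 = \left(-7 + 26\right) 55 = 19 \cdot 55 = 1045$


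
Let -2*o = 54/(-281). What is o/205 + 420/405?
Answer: 1613669/1555335 ≈ 1.0375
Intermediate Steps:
o = 27/281 (o = -27/(-281) = -27*(-1)/281 = -½*(-54/281) = 27/281 ≈ 0.096085)
o/205 + 420/405 = (27/281)/205 + 420/405 = (27/281)*(1/205) + 420*(1/405) = 27/57605 + 28/27 = 1613669/1555335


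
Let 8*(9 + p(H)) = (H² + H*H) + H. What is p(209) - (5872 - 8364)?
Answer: 107435/8 ≈ 13429.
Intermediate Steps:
p(H) = -9 + H²/4 + H/8 (p(H) = -9 + ((H² + H*H) + H)/8 = -9 + ((H² + H²) + H)/8 = -9 + (2*H² + H)/8 = -9 + (H + 2*H²)/8 = -9 + (H²/4 + H/8) = -9 + H²/4 + H/8)
p(209) - (5872 - 8364) = (-9 + (¼)*209² + (⅛)*209) - (5872 - 8364) = (-9 + (¼)*43681 + 209/8) - 1*(-2492) = (-9 + 43681/4 + 209/8) + 2492 = 87499/8 + 2492 = 107435/8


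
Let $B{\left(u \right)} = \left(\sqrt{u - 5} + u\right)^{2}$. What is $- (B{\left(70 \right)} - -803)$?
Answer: $-5768 - 140 \sqrt{65} \approx -6896.7$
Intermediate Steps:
$B{\left(u \right)} = \left(u + \sqrt{-5 + u}\right)^{2}$ ($B{\left(u \right)} = \left(\sqrt{-5 + u} + u\right)^{2} = \left(u + \sqrt{-5 + u}\right)^{2}$)
$- (B{\left(70 \right)} - -803) = - (\left(70 + \sqrt{-5 + 70}\right)^{2} - -803) = - (\left(70 + \sqrt{65}\right)^{2} + 803) = - (803 + \left(70 + \sqrt{65}\right)^{2}) = -803 - \left(70 + \sqrt{65}\right)^{2}$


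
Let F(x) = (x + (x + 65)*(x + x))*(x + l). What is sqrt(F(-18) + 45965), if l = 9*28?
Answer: 5*I*sqrt(14167) ≈ 595.13*I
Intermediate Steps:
l = 252
F(x) = (252 + x)*(x + 2*x*(65 + x)) (F(x) = (x + (x + 65)*(x + x))*(x + 252) = (x + (65 + x)*(2*x))*(252 + x) = (x + 2*x*(65 + x))*(252 + x) = (252 + x)*(x + 2*x*(65 + x)))
sqrt(F(-18) + 45965) = sqrt(-18*(33012 + 2*(-18)**2 + 635*(-18)) + 45965) = sqrt(-18*(33012 + 2*324 - 11430) + 45965) = sqrt(-18*(33012 + 648 - 11430) + 45965) = sqrt(-18*22230 + 45965) = sqrt(-400140 + 45965) = sqrt(-354175) = 5*I*sqrt(14167)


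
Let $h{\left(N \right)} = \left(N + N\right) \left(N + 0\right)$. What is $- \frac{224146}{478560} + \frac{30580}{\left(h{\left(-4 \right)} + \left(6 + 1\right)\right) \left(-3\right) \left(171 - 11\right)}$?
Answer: $- \frac{19614977}{9331920} \approx -2.1019$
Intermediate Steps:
$h{\left(N \right)} = 2 N^{2}$ ($h{\left(N \right)} = 2 N N = 2 N^{2}$)
$- \frac{224146}{478560} + \frac{30580}{\left(h{\left(-4 \right)} + \left(6 + 1\right)\right) \left(-3\right) \left(171 - 11\right)} = - \frac{224146}{478560} + \frac{30580}{\left(2 \left(-4\right)^{2} + \left(6 + 1\right)\right) \left(-3\right) \left(171 - 11\right)} = \left(-224146\right) \frac{1}{478560} + \frac{30580}{\left(2 \cdot 16 + 7\right) \left(-3\right) 160} = - \frac{112073}{239280} + \frac{30580}{\left(32 + 7\right) \left(-3\right) 160} = - \frac{112073}{239280} + \frac{30580}{39 \left(-3\right) 160} = - \frac{112073}{239280} + \frac{30580}{\left(-117\right) 160} = - \frac{112073}{239280} + \frac{30580}{-18720} = - \frac{112073}{239280} + 30580 \left(- \frac{1}{18720}\right) = - \frac{112073}{239280} - \frac{1529}{936} = - \frac{19614977}{9331920}$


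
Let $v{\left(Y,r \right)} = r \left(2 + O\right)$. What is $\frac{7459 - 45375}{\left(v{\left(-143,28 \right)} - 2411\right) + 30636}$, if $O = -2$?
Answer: $- \frac{37916}{28225} \approx -1.3433$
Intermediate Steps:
$v{\left(Y,r \right)} = 0$ ($v{\left(Y,r \right)} = r \left(2 - 2\right) = r 0 = 0$)
$\frac{7459 - 45375}{\left(v{\left(-143,28 \right)} - 2411\right) + 30636} = \frac{7459 - 45375}{\left(0 - 2411\right) + 30636} = - \frac{37916}{\left(0 - 2411\right) + 30636} = - \frac{37916}{-2411 + 30636} = - \frac{37916}{28225}$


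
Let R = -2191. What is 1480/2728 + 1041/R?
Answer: 50354/747131 ≈ 0.067397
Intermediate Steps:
1480/2728 + 1041/R = 1480/2728 + 1041/(-2191) = 1480*(1/2728) + 1041*(-1/2191) = 185/341 - 1041/2191 = 50354/747131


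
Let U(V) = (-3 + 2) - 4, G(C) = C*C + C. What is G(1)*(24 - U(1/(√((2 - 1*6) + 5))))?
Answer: 58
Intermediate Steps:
G(C) = C + C² (G(C) = C² + C = C + C²)
U(V) = -5 (U(V) = -1 - 4 = -5)
G(1)*(24 - U(1/(√((2 - 1*6) + 5)))) = (1*(1 + 1))*(24 - 1*(-5)) = (1*2)*(24 + 5) = 2*29 = 58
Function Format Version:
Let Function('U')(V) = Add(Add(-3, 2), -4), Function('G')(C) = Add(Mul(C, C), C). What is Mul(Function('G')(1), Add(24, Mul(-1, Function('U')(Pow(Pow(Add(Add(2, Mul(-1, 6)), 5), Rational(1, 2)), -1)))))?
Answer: 58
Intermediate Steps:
Function('G')(C) = Add(C, Pow(C, 2)) (Function('G')(C) = Add(Pow(C, 2), C) = Add(C, Pow(C, 2)))
Function('U')(V) = -5 (Function('U')(V) = Add(-1, -4) = -5)
Mul(Function('G')(1), Add(24, Mul(-1, Function('U')(Pow(Pow(Add(Add(2, Mul(-1, 6)), 5), Rational(1, 2)), -1))))) = Mul(Mul(1, Add(1, 1)), Add(24, Mul(-1, -5))) = Mul(Mul(1, 2), Add(24, 5)) = Mul(2, 29) = 58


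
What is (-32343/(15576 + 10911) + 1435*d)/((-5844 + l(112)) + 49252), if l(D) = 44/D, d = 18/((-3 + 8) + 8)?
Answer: 6381561676/139503982995 ≈ 0.045745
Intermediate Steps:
d = 18/13 (d = 18/(5 + 8) = 18/13 ≈ 1.3846)
(-32343/(15576 + 10911) + 1435*d)/((-5844 + l(112)) + 49252) = (-32343/(15576 + 10911) + 1435*(18/13))/((-5844 + 44/112) + 49252) = (-32343/26487 + 25830/13)/((-5844 + 44*(1/112)) + 49252) = (-32343*1/26487 + 25830/13)/((-5844 + 11/28) + 49252) = (-10781/8829 + 25830/13)/(-163621/28 + 49252) = 227912917/(114777*(1215435/28)) = (227912917/114777)*(28/1215435) = 6381561676/139503982995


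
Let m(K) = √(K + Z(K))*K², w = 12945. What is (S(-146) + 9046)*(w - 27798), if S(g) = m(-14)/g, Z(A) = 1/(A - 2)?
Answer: -134360238 + 10916955*I/146 ≈ -1.3436e+8 + 74774.0*I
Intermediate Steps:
Z(A) = 1/(-2 + A)
m(K) = K²*√(K + 1/(-2 + K)) (m(K) = √(K + 1/(-2 + K))*K² = K²*√(K + 1/(-2 + K)))
S(g) = 735*I/g (S(g) = ((-14)²*√((1 - 14*(-2 - 14))/(-2 - 14)))/g = (196*√((1 - 14*(-16))/(-16)))/g = (196*√(-(1 + 224)/16))/g = (196*√(-1/16*225))/g = (196*√(-225/16))/g = (196*(15*I/4))/g = (735*I)/g = 735*I/g)
(S(-146) + 9046)*(w - 27798) = (735*I/(-146) + 9046)*(12945 - 27798) = (735*I*(-1/146) + 9046)*(-14853) = (-735*I/146 + 9046)*(-14853) = (9046 - 735*I/146)*(-14853) = -134360238 + 10916955*I/146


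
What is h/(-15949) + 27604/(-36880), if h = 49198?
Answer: -563669609/147049780 ≈ -3.8332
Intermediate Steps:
h/(-15949) + 27604/(-36880) = 49198/(-15949) + 27604/(-36880) = 49198*(-1/15949) + 27604*(-1/36880) = -49198/15949 - 6901/9220 = -563669609/147049780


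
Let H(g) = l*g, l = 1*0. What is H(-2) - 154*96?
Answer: -14784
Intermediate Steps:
l = 0
H(g) = 0 (H(g) = 0*g = 0)
H(-2) - 154*96 = 0 - 154*96 = 0 - 14784 = -14784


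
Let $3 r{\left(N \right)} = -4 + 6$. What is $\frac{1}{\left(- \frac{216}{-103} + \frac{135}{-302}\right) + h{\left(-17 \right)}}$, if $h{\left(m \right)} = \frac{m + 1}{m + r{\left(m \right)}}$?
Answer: $\frac{1524194}{4008111} \approx 0.38028$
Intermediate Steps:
$r{\left(N \right)} = \frac{2}{3}$ ($r{\left(N \right)} = \frac{-4 + 6}{3} = \frac{1}{3} \cdot 2 = \frac{2}{3}$)
$h{\left(m \right)} = \frac{1 + m}{\frac{2}{3} + m}$ ($h{\left(m \right)} = \frac{m + 1}{m + \frac{2}{3}} = \frac{1 + m}{\frac{2}{3} + m}$)
$\frac{1}{\left(- \frac{216}{-103} + \frac{135}{-302}\right) + h{\left(-17 \right)}} = \frac{1}{\left(- \frac{216}{-103} + \frac{135}{-302}\right) + \frac{3 \left(1 - 17\right)}{2 + 3 \left(-17\right)}} = \frac{1}{\left(\left(-216\right) \left(- \frac{1}{103}\right) + 135 \left(- \frac{1}{302}\right)\right) + 3 \frac{1}{2 - 51} \left(-16\right)} = \frac{1}{\left(\frac{216}{103} - \frac{135}{302}\right) + 3 \frac{1}{-49} \left(-16\right)} = \frac{1}{\frac{51327}{31106} + 3 \left(- \frac{1}{49}\right) \left(-16\right)} = \frac{1}{\frac{51327}{31106} + \frac{48}{49}} = \frac{1}{\frac{4008111}{1524194}} = \frac{1524194}{4008111}$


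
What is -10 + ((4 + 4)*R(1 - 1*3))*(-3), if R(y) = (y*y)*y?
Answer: 182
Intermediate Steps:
R(y) = y³ (R(y) = y²*y = y³)
-10 + ((4 + 4)*R(1 - 1*3))*(-3) = -10 + ((4 + 4)*(1 - 1*3)³)*(-3) = -10 + (8*(1 - 3)³)*(-3) = -10 + (8*(-2)³)*(-3) = -10 + (8*(-8))*(-3) = -10 - 64*(-3) = -10 + 192 = 182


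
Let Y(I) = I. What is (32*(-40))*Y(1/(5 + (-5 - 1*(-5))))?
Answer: -256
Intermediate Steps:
(32*(-40))*Y(1/(5 + (-5 - 1*(-5)))) = (32*(-40))/(5 + (-5 - 1*(-5))) = -1280/(5 + (-5 + 5)) = -1280/(5 + 0) = -1280/5 = -1280*⅕ = -256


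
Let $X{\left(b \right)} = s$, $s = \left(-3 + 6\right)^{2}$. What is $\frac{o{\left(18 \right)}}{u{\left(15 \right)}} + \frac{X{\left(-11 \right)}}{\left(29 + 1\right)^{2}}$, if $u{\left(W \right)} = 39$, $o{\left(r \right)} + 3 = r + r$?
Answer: $\frac{1113}{1300} \approx 0.85615$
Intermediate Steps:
$o{\left(r \right)} = -3 + 2 r$ ($o{\left(r \right)} = -3 + \left(r + r\right) = -3 + 2 r$)
$s = 9$ ($s = 3^{2} = 9$)
$X{\left(b \right)} = 9$
$\frac{o{\left(18 \right)}}{u{\left(15 \right)}} + \frac{X{\left(-11 \right)}}{\left(29 + 1\right)^{2}} = \frac{-3 + 2 \cdot 18}{39} + \frac{9}{\left(29 + 1\right)^{2}} = \left(-3 + 36\right) \frac{1}{39} + \frac{9}{30^{2}} = 33 \cdot \frac{1}{39} + \frac{9}{900} = \frac{11}{13} + 9 \cdot \frac{1}{900} = \frac{11}{13} + \frac{1}{100} = \frac{1113}{1300}$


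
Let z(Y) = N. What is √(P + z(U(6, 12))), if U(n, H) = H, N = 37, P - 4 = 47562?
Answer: √47603 ≈ 218.18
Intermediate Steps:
P = 47566 (P = 4 + 47562 = 47566)
z(Y) = 37
√(P + z(U(6, 12))) = √(47566 + 37) = √47603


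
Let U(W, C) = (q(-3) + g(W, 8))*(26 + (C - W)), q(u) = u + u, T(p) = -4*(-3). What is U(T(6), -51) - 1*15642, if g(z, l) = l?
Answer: -15716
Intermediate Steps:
T(p) = 12
q(u) = 2*u
U(W, C) = 52 - 2*W + 2*C (U(W, C) = (2*(-3) + 8)*(26 + (C - W)) = (-6 + 8)*(26 + C - W) = 2*(26 + C - W) = 52 - 2*W + 2*C)
U(T(6), -51) - 1*15642 = (52 - 2*12 + 2*(-51)) - 1*15642 = (52 - 24 - 102) - 15642 = -74 - 15642 = -15716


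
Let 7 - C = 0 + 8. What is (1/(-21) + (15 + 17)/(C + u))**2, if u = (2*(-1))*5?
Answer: 466489/53361 ≈ 8.7421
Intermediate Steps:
C = -1 (C = 7 - (0 + 8) = 7 - 1*8 = 7 - 8 = -1)
u = -10 (u = -2*5 = -10)
(1/(-21) + (15 + 17)/(C + u))**2 = (1/(-21) + (15 + 17)/(-1 - 10))**2 = (-1/21 + 32/(-11))**2 = (-1/21 + 32*(-1/11))**2 = (-1/21 - 32/11)**2 = (-683/231)**2 = 466489/53361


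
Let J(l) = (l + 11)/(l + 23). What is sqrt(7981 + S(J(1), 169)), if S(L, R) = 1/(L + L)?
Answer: sqrt(7982) ≈ 89.342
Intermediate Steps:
J(l) = (11 + l)/(23 + l)
S(L, R) = 1/(2*L)
sqrt(7981 + S(J(1), 169)) = sqrt(7981 + 1/(2*(((11 + 1)/(23 + 1))))) = sqrt(7981 + 1/(2*((12/24)))) = sqrt(7981 + 1/(2*(((1/24)*12)))) = sqrt(7981 + 1/(2*(1/2))) = sqrt(7981 + (1/2)*2) = sqrt(7981 + 1) = sqrt(7982)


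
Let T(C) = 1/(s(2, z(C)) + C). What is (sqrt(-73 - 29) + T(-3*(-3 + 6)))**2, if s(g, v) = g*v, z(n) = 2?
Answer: (-1 + 5*I*sqrt(102))**2/25 ≈ -101.96 - 4.0398*I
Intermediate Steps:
T(C) = 1/(4 + C) (T(C) = 1/(2*2 + C) = 1/(4 + C))
(sqrt(-73 - 29) + T(-3*(-3 + 6)))**2 = (sqrt(-73 - 29) + 1/(4 - 3*(-3 + 6)))**2 = (sqrt(-102) + 1/(4 - 3*3))**2 = (I*sqrt(102) + 1/(4 - 9))**2 = (I*sqrt(102) + 1/(-5))**2 = (I*sqrt(102) - 1/5)**2 = (-1/5 + I*sqrt(102))**2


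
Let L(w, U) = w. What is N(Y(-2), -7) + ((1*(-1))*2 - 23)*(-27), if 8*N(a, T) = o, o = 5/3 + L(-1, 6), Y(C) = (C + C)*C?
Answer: 8101/12 ≈ 675.08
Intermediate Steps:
Y(C) = 2*C² (Y(C) = (2*C)*C = 2*C²)
o = ⅔ (o = 5/3 - 1 = ⅔ ≈ 0.66667)
N(a, T) = 1/12 (N(a, T) = (⅛)*(⅔) = 1/12)
N(Y(-2), -7) + ((1*(-1))*2 - 23)*(-27) = 1/12 + ((1*(-1))*2 - 23)*(-27) = 1/12 + (-1*2 - 23)*(-27) = 1/12 + (-2 - 23)*(-27) = 1/12 - 25*(-27) = 1/12 + 675 = 8101/12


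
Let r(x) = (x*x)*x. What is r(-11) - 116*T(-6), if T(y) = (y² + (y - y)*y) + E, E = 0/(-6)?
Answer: -5507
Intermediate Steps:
r(x) = x³ (r(x) = x²*x = x³)
E = 0 (E = 0*(-⅙) = 0)
T(y) = y² (T(y) = (y² + (y - y)*y) + 0 = (y² + 0*y) + 0 = (y² + 0) + 0 = y² + 0 = y²)
r(-11) - 116*T(-6) = (-11)³ - 116*(-6)² = -1331 - 116*36 = -1331 - 4176 = -5507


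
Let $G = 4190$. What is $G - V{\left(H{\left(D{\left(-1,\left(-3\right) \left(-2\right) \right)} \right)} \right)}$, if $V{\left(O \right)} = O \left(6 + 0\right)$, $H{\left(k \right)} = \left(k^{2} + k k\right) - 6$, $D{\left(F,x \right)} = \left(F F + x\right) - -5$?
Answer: $2498$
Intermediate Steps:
$D{\left(F,x \right)} = 5 + x + F^{2}$ ($D{\left(F,x \right)} = \left(F^{2} + x\right) + 5 = \left(x + F^{2}\right) + 5 = 5 + x + F^{2}$)
$H{\left(k \right)} = -6 + 2 k^{2}$ ($H{\left(k \right)} = \left(k^{2} + k^{2}\right) - 6 = 2 k^{2} - 6 = -6 + 2 k^{2}$)
$V{\left(O \right)} = 6 O$ ($V{\left(O \right)} = O 6 = 6 O$)
$G - V{\left(H{\left(D{\left(-1,\left(-3\right) \left(-2\right) \right)} \right)} \right)} = 4190 - 6 \left(-6 + 2 \left(5 - -6 + \left(-1\right)^{2}\right)^{2}\right) = 4190 - 6 \left(-6 + 2 \left(5 + 6 + 1\right)^{2}\right) = 4190 - 6 \left(-6 + 2 \cdot 12^{2}\right) = 4190 - 6 \left(-6 + 2 \cdot 144\right) = 4190 - 6 \left(-6 + 288\right) = 4190 - 6 \cdot 282 = 4190 - 1692 = 2498$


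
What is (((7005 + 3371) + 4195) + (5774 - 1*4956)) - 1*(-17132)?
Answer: 32521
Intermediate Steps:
(((7005 + 3371) + 4195) + (5774 - 1*4956)) - 1*(-17132) = ((10376 + 4195) + (5774 - 4956)) + 17132 = (14571 + 818) + 17132 = 15389 + 17132 = 32521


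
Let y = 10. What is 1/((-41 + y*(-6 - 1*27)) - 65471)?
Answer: -1/65842 ≈ -1.5188e-5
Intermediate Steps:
1/((-41 + y*(-6 - 1*27)) - 65471) = 1/((-41 + 10*(-6 - 1*27)) - 65471) = 1/((-41 + 10*(-6 - 27)) - 65471) = 1/((-41 + 10*(-33)) - 65471) = 1/((-41 - 330) - 65471) = 1/(-371 - 65471) = 1/(-65842) = -1/65842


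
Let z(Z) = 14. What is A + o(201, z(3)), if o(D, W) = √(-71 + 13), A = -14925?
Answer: -14925 + I*√58 ≈ -14925.0 + 7.6158*I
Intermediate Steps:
o(D, W) = I*√58 (o(D, W) = √(-58) = I*√58)
A + o(201, z(3)) = -14925 + I*√58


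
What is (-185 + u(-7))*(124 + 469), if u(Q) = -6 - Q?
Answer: -109112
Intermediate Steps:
(-185 + u(-7))*(124 + 469) = (-185 + (-6 - 1*(-7)))*(124 + 469) = (-185 + (-6 + 7))*593 = (-185 + 1)*593 = -184*593 = -109112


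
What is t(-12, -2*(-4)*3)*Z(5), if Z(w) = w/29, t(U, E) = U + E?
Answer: 60/29 ≈ 2.0690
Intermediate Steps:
t(U, E) = E + U
Z(w) = w/29 (Z(w) = w*(1/29) = w/29)
t(-12, -2*(-4)*3)*Z(5) = (-2*(-4)*3 - 12)*((1/29)*5) = (8*3 - 12)*(5/29) = (24 - 12)*(5/29) = 12*(5/29) = 60/29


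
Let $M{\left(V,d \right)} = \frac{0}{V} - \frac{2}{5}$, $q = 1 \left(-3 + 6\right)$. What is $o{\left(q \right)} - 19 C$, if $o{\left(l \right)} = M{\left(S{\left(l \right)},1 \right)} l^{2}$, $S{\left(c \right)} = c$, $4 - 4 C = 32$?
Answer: $\frac{647}{5} \approx 129.4$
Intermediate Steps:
$C = -7$ ($C = 1 - 8 = -7$)
$q = 3$ ($q = 1 \cdot 3 = 3$)
$M{\left(V,d \right)} = - \frac{2}{5}$ ($M{\left(V,d \right)} = 0 - \frac{2}{5} = - \frac{2}{5}$)
$o{\left(l \right)} = - \frac{2 l^{2}}{5}$
$o{\left(q \right)} - 19 C = - \frac{2 \cdot 3^{2}}{5} - -133 = \left(- \frac{2}{5}\right) 9 + 133 = - \frac{18}{5} + 133 = \frac{647}{5}$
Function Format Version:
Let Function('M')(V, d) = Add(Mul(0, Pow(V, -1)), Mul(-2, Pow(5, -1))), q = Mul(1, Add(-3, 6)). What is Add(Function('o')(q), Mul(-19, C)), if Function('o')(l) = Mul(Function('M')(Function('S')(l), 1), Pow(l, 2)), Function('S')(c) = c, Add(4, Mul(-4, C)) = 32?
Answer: Rational(647, 5) ≈ 129.40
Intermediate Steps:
C = -7 (C = Add(1, Mul(Rational(-1, 4), 32)) = Add(1, -8) = -7)
q = 3 (q = Mul(1, 3) = 3)
Function('M')(V, d) = Rational(-2, 5) (Function('M')(V, d) = Add(0, Mul(-2, Rational(1, 5))) = Add(0, Rational(-2, 5)) = Rational(-2, 5))
Function('o')(l) = Mul(Rational(-2, 5), Pow(l, 2))
Add(Function('o')(q), Mul(-19, C)) = Add(Mul(Rational(-2, 5), Pow(3, 2)), Mul(-19, -7)) = Add(Mul(Rational(-2, 5), 9), 133) = Add(Rational(-18, 5), 133) = Rational(647, 5)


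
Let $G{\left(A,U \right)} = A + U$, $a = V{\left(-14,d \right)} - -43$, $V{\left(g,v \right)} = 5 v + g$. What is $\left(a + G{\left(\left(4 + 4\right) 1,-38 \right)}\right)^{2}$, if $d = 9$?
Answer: $1936$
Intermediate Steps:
$V{\left(g,v \right)} = g + 5 v$
$a = 74$ ($a = \left(-14 + 5 \cdot 9\right) - -43 = \left(-14 + 45\right) + 43 = 31 + 43 = 74$)
$\left(a + G{\left(\left(4 + 4\right) 1,-38 \right)}\right)^{2} = \left(74 - \left(38 - \left(4 + 4\right) 1\right)\right)^{2} = \left(74 + \left(8 \cdot 1 - 38\right)\right)^{2} = \left(74 + \left(8 - 38\right)\right)^{2} = \left(74 - 30\right)^{2} = 44^{2} = 1936$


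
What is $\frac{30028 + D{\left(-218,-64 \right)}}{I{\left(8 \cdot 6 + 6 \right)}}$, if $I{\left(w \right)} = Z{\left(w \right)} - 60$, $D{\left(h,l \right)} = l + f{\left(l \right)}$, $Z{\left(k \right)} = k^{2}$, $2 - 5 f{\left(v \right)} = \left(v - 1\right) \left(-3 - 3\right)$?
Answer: $\frac{18679}{1785} \approx 10.464$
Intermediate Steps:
$f{\left(v \right)} = - \frac{4}{5} + \frac{6 v}{5}$ ($f{\left(v \right)} = \frac{2}{5} - \frac{\left(v - 1\right) \left(-3 - 3\right)}{5} = \frac{2}{5} - \frac{\left(-1 + v\right) \left(-6\right)}{5} = \frac{2}{5} - \frac{6 - 6 v}{5} = \frac{2}{5} + \left(- \frac{6}{5} + \frac{6 v}{5}\right) = - \frac{4}{5} + \frac{6 v}{5}$)
$D{\left(h,l \right)} = - \frac{4}{5} + \frac{11 l}{5}$ ($D{\left(h,l \right)} = l + \left(- \frac{4}{5} + \frac{6 l}{5}\right) = - \frac{4}{5} + \frac{11 l}{5}$)
$I{\left(w \right)} = -60 + w^{2}$ ($I{\left(w \right)} = w^{2} - 60 = -60 + w^{2}$)
$\frac{30028 + D{\left(-218,-64 \right)}}{I{\left(8 \cdot 6 + 6 \right)}} = \frac{30028 + \left(- \frac{4}{5} + \frac{11}{5} \left(-64\right)\right)}{-60 + \left(8 \cdot 6 + 6\right)^{2}} = \frac{30028 - \frac{708}{5}}{-60 + \left(48 + 6\right)^{2}} = \frac{30028 - \frac{708}{5}}{-60 + 54^{2}} = \frac{149432}{5 \left(-60 + 2916\right)} = \frac{149432}{5 \cdot 2856} = \frac{149432}{5} \cdot \frac{1}{2856} = \frac{18679}{1785}$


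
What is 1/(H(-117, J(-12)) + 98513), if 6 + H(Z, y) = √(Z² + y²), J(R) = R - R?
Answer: 1/98624 ≈ 1.0140e-5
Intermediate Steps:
J(R) = 0
H(Z, y) = -6 + √(Z² + y²)
1/(H(-117, J(-12)) + 98513) = 1/((-6 + √((-117)² + 0²)) + 98513) = 1/((-6 + √(13689 + 0)) + 98513) = 1/((-6 + √13689) + 98513) = 1/((-6 + 117) + 98513) = 1/(111 + 98513) = 1/98624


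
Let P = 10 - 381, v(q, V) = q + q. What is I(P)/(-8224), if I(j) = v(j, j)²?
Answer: -137641/2056 ≈ -66.946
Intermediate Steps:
v(q, V) = 2*q
P = -371
I(j) = 4*j² (I(j) = (2*j)² = 4*j²)
I(P)/(-8224) = (4*(-371)²)/(-8224) = (4*137641)*(-1/8224) = 550564*(-1/8224) = -137641/2056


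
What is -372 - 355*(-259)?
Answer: 91573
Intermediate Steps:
-372 - 355*(-259) = -372 + 91945 = 91573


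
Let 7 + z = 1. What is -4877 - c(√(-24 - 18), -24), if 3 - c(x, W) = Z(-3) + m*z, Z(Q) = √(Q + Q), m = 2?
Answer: -4892 + I*√6 ≈ -4892.0 + 2.4495*I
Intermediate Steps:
z = -6 (z = -7 + 1 = -6)
Z(Q) = √2*√Q (Z(Q) = √(2*Q) = √2*√Q)
c(x, W) = 15 - I*√6 (c(x, W) = 3 - (√2*√(-3) + 2*(-6)) = 3 - (√2*(I*√3) - 12) = 3 - (I*√6 - 12) = 3 - (-12 + I*√6) = 3 + (12 - I*√6) = 15 - I*√6)
-4877 - c(√(-24 - 18), -24) = -4877 - (15 - I*√6) = -4877 + (-15 + I*√6) = -4892 + I*√6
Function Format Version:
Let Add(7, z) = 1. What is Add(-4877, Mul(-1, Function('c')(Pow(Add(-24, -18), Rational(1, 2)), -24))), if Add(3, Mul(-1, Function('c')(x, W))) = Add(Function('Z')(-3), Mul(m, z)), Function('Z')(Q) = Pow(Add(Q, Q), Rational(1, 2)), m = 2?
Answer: Add(-4892, Mul(I, Pow(6, Rational(1, 2)))) ≈ Add(-4892.0, Mul(2.4495, I))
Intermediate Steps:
z = -6 (z = Add(-7, 1) = -6)
Function('Z')(Q) = Mul(Pow(2, Rational(1, 2)), Pow(Q, Rational(1, 2))) (Function('Z')(Q) = Pow(Mul(2, Q), Rational(1, 2)) = Mul(Pow(2, Rational(1, 2)), Pow(Q, Rational(1, 2))))
Function('c')(x, W) = Add(15, Mul(-1, I, Pow(6, Rational(1, 2)))) (Function('c')(x, W) = Add(3, Mul(-1, Add(Mul(Pow(2, Rational(1, 2)), Pow(-3, Rational(1, 2))), Mul(2, -6)))) = Add(3, Mul(-1, Add(Mul(Pow(2, Rational(1, 2)), Mul(I, Pow(3, Rational(1, 2)))), -12))) = Add(3, Mul(-1, Add(Mul(I, Pow(6, Rational(1, 2))), -12))) = Add(3, Mul(-1, Add(-12, Mul(I, Pow(6, Rational(1, 2)))))) = Add(3, Add(12, Mul(-1, I, Pow(6, Rational(1, 2))))) = Add(15, Mul(-1, I, Pow(6, Rational(1, 2)))))
Add(-4877, Mul(-1, Function('c')(Pow(Add(-24, -18), Rational(1, 2)), -24))) = Add(-4877, Mul(-1, Add(15, Mul(-1, I, Pow(6, Rational(1, 2)))))) = Add(-4877, Add(-15, Mul(I, Pow(6, Rational(1, 2))))) = Add(-4892, Mul(I, Pow(6, Rational(1, 2))))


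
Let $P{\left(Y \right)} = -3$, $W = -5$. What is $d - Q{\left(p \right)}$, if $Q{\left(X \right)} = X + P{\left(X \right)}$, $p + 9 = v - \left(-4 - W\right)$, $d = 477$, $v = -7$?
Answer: $497$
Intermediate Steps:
$p = -17$ ($p = -9 - \left(3 + 5\right) = -9 - 8 = -17$)
$Q{\left(X \right)} = -3 + X$ ($Q{\left(X \right)} = X - 3 = -3 + X$)
$d - Q{\left(p \right)} = 477 - \left(-3 - 17\right) = 477 - -20 = 477 + 20 = 497$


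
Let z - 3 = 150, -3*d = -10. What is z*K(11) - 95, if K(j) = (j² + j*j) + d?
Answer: 37441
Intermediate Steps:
d = 10/3 (d = -⅓*(-10) = 10/3 ≈ 3.3333)
z = 153 (z = 3 + 150 = 153)
K(j) = 10/3 + 2*j² (K(j) = (j² + j*j) + 10/3 = (j² + j²) + 10/3 = 2*j² + 10/3 = 10/3 + 2*j²)
z*K(11) - 95 = 153*(10/3 + 2*11²) - 95 = 153*(10/3 + 2*121) - 95 = 153*(10/3 + 242) - 95 = 153*(736/3) - 95 = 37536 - 95 = 37441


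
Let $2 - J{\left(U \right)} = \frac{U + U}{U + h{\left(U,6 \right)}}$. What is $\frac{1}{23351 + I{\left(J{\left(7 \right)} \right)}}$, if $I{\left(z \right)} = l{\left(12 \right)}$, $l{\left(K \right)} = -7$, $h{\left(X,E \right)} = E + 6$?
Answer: $\frac{1}{23344} \approx 4.2838 \cdot 10^{-5}$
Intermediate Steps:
$h{\left(X,E \right)} = 6 + E$
$J{\left(U \right)} = 2 - \frac{2 U}{12 + U}$ ($J{\left(U \right)} = 2 - \frac{U + U}{U + \left(6 + 6\right)} = 2 - \frac{2 U}{U + 12} = 2 - \frac{2 U}{12 + U}$)
$I{\left(z \right)} = -7$
$\frac{1}{23351 + I{\left(J{\left(7 \right)} \right)}} = \frac{1}{23351 - 7} = \frac{1}{23344}$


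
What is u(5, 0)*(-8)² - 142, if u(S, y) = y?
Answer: -142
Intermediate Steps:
u(5, 0)*(-8)² - 142 = 0*(-8)² - 142 = 0*64 - 142 = 0 - 142 = -142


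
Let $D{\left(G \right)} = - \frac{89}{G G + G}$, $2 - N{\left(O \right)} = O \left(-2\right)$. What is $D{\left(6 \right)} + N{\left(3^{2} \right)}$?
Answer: $\frac{751}{42} \approx 17.881$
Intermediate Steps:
$N{\left(O \right)} = 2 + 2 O$ ($N{\left(O \right)} = 2 - O \left(-2\right) = 2 - - 2 O = 2 + 2 O$)
$D{\left(G \right)} = - \frac{89}{G + G^{2}}$ ($D{\left(G \right)} = - \frac{89}{G^{2} + G} = - \frac{89}{G + G^{2}}$)
$D{\left(6 \right)} + N{\left(3^{2} \right)} = - \frac{89}{6 \left(1 + 6\right)} + \left(2 + 2 \cdot 3^{2}\right) = \left(-89\right) \frac{1}{6} \cdot \frac{1}{7} + \left(2 + 2 \cdot 9\right) = \left(-89\right) \frac{1}{6} \cdot \frac{1}{7} + \left(2 + 18\right) = - \frac{89}{42} + 20 = \frac{751}{42}$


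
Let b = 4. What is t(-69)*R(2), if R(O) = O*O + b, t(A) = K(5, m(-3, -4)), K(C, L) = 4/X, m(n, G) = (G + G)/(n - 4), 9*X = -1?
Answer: -288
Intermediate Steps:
X = -⅑ (X = (⅑)*(-1) = -⅑ ≈ -0.11111)
m(n, G) = 2*G/(-4 + n) (m(n, G) = (2*G)/(-4 + n) = 2*G/(-4 + n))
K(C, L) = -36 (K(C, L) = 4/(-⅑) = 4*(-9) = -36)
t(A) = -36
R(O) = 4 + O² (R(O) = O*O + 4 = O² + 4 = 4 + O²)
t(-69)*R(2) = -36*(4 + 2²) = -36*(4 + 4) = -36*8 = -288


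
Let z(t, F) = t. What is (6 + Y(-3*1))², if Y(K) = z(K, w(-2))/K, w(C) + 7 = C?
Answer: 49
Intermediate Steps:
w(C) = -7 + C
Y(K) = 1 (Y(K) = K/K = 1)
(6 + Y(-3*1))² = (6 + 1)² = 7² = 49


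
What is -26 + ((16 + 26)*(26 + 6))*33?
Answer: 44326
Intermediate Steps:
-26 + ((16 + 26)*(26 + 6))*33 = -26 + (42*32)*33 = -26 + 1344*33 = -26 + 44352 = 44326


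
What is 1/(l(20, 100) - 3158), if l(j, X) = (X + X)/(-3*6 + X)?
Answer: -41/129378 ≈ -0.00031690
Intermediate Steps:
l(j, X) = 2*X/(-18 + X) (l(j, X) = (2*X)/(-18 + X) = 2*X/(-18 + X))
1/(l(20, 100) - 3158) = 1/(2*100/(-18 + 100) - 3158) = 1/(2*100/82 - 3158) = 1/(2*100*(1/82) - 3158) = 1/(100/41 - 3158) = 1/(-129378/41) = -41/129378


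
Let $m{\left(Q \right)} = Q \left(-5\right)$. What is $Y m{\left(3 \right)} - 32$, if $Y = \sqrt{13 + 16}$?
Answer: $-32 - 15 \sqrt{29} \approx -112.78$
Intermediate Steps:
$m{\left(Q \right)} = - 5 Q$
$Y = \sqrt{29} \approx 5.3852$
$Y m{\left(3 \right)} - 32 = \sqrt{29} \left(\left(-5\right) 3\right) - 32 = \sqrt{29} \left(-15\right) - 32 = - 15 \sqrt{29} - 32 = -32 - 15 \sqrt{29}$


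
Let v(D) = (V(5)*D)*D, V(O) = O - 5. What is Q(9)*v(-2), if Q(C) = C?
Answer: 0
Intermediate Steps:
V(O) = -5 + O
v(D) = 0 (v(D) = ((-5 + 5)*D)*D = (0*D)*D = 0*D = 0)
Q(9)*v(-2) = 9*0 = 0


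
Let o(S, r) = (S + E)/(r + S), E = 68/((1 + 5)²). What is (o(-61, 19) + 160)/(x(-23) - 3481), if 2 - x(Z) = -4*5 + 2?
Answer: -4358/93447 ≈ -0.046636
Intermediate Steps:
E = 17/9 (E = 68/(6²) = 68/36 = 68*(1/36) = 17/9 ≈ 1.8889)
x(Z) = 20 (x(Z) = 2 - (-4*5 + 2) = 2 - (-20 + 2) = 2 - 1*(-18) = 2 + 18 = 20)
o(S, r) = (17/9 + S)/(S + r) (o(S, r) = (S + 17/9)/(r + S) = (17/9 + S)/(S + r))
(o(-61, 19) + 160)/(x(-23) - 3481) = ((17/9 - 61)/(-61 + 19) + 160)/(20 - 3481) = (-532/9/(-42) + 160)/(-3461) = (-1/42*(-532/9) + 160)*(-1/3461) = (38/27 + 160)*(-1/3461) = (4358/27)*(-1/3461) = -4358/93447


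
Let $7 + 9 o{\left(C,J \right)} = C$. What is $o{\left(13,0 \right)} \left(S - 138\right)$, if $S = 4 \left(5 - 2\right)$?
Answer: $-84$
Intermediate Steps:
$o{\left(C,J \right)} = - \frac{7}{9} + \frac{C}{9}$
$S = 12$ ($S = 4 \cdot 3 = 12$)
$o{\left(13,0 \right)} \left(S - 138\right) = \left(- \frac{7}{9} + \frac{1}{9} \cdot 13\right) \left(12 - 138\right) = \left(- \frac{7}{9} + \frac{13}{9}\right) \left(-126\right) = \frac{2}{3} \left(-126\right) = -84$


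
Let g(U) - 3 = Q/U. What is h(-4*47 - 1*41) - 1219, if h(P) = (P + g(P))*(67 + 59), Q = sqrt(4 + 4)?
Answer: -29695 - 252*sqrt(2)/229 ≈ -29697.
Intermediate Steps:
Q = 2*sqrt(2) (Q = sqrt(8) = 2*sqrt(2) ≈ 2.8284)
g(U) = 3 + 2*sqrt(2)/U (g(U) = 3 + (2*sqrt(2))/U = 3 + 2*sqrt(2)/U)
h(P) = 378 + 126*P + 252*sqrt(2)/P (h(P) = (P + (3 + 2*sqrt(2)/P))*(67 + 59) = (3 + P + 2*sqrt(2)/P)*126 = 378 + 126*P + 252*sqrt(2)/P)
h(-4*47 - 1*41) - 1219 = (378 + 126*(-4*47 - 1*41) + 252*sqrt(2)/(-4*47 - 1*41)) - 1219 = (378 + 126*(-188 - 41) + 252*sqrt(2)/(-188 - 41)) - 1219 = (378 + 126*(-229) + 252*sqrt(2)/(-229)) - 1219 = (378 - 28854 + 252*sqrt(2)*(-1/229)) - 1219 = (378 - 28854 - 252*sqrt(2)/229) - 1219 = (-28476 - 252*sqrt(2)/229) - 1219 = -29695 - 252*sqrt(2)/229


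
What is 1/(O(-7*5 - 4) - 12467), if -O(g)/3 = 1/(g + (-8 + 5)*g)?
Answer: -26/324143 ≈ -8.0212e-5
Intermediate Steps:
O(g) = 3/(2*g) (O(g) = -3/(g + (-8 + 5)*g) = -3/(g - 3*g) = -3*(-1/(2*g)) = -(-3)/(2*g) = 3/(2*g))
1/(O(-7*5 - 4) - 12467) = 1/(3/(2*(-7*5 - 4)) - 12467) = 1/(3/(2*(-35 - 4)) - 12467) = 1/((3/2)/(-39) - 12467) = 1/((3/2)*(-1/39) - 12467) = 1/(-1/26 - 12467) = 1/(-324143/26) = -26/324143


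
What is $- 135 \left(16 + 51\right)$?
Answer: $-9045$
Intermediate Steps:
$- 135 \left(16 + 51\right) = \left(-135\right) 67 = -9045$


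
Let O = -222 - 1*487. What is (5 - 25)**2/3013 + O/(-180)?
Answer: 2208217/542340 ≈ 4.0716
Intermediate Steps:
O = -709 (O = -222 - 487 = -709)
(5 - 25)**2/3013 + O/(-180) = (5 - 25)**2/3013 - 709/(-180) = (-20)**2*(1/3013) - 709*(-1/180) = 400*(1/3013) + 709/180 = 400/3013 + 709/180 = 2208217/542340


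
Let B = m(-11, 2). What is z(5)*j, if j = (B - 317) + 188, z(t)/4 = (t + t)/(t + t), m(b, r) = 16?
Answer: -452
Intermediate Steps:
B = 16
z(t) = 4 (z(t) = 4*((t + t)/(t + t)) = 4*((2*t)/((2*t))) = 4*((2*t)*(1/(2*t))) = 4*1 = 4)
j = -113 (j = (16 - 317) + 188 = -301 + 188 = -113)
z(5)*j = 4*(-113) = -452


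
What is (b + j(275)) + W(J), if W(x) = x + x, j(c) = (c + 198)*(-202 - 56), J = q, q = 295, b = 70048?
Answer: -51396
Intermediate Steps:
J = 295
j(c) = -51084 - 258*c (j(c) = (198 + c)*(-258) = -51084 - 258*c)
W(x) = 2*x
(b + j(275)) + W(J) = (70048 + (-51084 - 258*275)) + 2*295 = (70048 + (-51084 - 70950)) + 590 = (70048 - 122034) + 590 = -51986 + 590 = -51396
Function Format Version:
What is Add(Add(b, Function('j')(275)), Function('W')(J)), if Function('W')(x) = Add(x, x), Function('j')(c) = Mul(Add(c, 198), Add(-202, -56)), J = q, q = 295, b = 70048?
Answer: -51396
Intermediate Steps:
J = 295
Function('j')(c) = Add(-51084, Mul(-258, c)) (Function('j')(c) = Mul(Add(198, c), -258) = Add(-51084, Mul(-258, c)))
Function('W')(x) = Mul(2, x)
Add(Add(b, Function('j')(275)), Function('W')(J)) = Add(Add(70048, Add(-51084, Mul(-258, 275))), Mul(2, 295)) = Add(Add(70048, Add(-51084, -70950)), 590) = Add(Add(70048, -122034), 590) = Add(-51986, 590) = -51396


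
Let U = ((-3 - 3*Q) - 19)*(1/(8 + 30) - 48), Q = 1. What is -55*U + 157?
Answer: -2500659/38 ≈ -65807.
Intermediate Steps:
U = 45575/38 (U = ((-3 - 3*1) - 19)*(1/(8 + 30) - 48) = ((-3 - 3) - 19)*(1/38 - 48) = (-6 - 19)*(1/38 - 48) = -25*(-1823/38) = 45575/38 ≈ 1199.3)
-55*U + 157 = -55*45575/38 + 157 = -2506625/38 + 157 = -2500659/38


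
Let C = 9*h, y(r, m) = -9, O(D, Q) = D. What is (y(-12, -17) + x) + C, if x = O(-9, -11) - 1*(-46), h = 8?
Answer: 100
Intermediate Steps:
x = 37 (x = -9 - 1*(-46) = -9 + 46 = 37)
C = 72 (C = 9*8 = 72)
(y(-12, -17) + x) + C = (-9 + 37) + 72 = 28 + 72 = 100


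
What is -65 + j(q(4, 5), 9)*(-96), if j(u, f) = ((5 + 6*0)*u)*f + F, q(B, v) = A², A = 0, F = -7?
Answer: 607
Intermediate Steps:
q(B, v) = 0 (q(B, v) = 0² = 0)
j(u, f) = -7 + 5*f*u (j(u, f) = ((5 + 6*0)*u)*f - 7 = ((5 + 0)*u)*f - 7 = (5*u)*f - 7 = 5*f*u - 7 = -7 + 5*f*u)
-65 + j(q(4, 5), 9)*(-96) = -65 + (-7 + 5*9*0)*(-96) = -65 + (-7 + 0)*(-96) = -65 - 7*(-96) = -65 + 672 = 607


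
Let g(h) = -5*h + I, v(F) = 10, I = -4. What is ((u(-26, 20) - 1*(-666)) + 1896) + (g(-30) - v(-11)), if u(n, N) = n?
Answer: 2672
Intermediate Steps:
g(h) = -4 - 5*h (g(h) = -5*h - 4 = -4 - 5*h)
((u(-26, 20) - 1*(-666)) + 1896) + (g(-30) - v(-11)) = ((-26 - 1*(-666)) + 1896) + ((-4 - 5*(-30)) - 1*10) = ((-26 + 666) + 1896) + ((-4 + 150) - 10) = (640 + 1896) + (146 - 10) = 2536 + 136 = 2672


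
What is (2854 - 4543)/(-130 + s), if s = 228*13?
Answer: -1689/2834 ≈ -0.59598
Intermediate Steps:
s = 2964
(2854 - 4543)/(-130 + s) = (2854 - 4543)/(-130 + 2964) = -1689/2834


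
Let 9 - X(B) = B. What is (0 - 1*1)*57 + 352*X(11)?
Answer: -761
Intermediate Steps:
X(B) = 9 - B
(0 - 1*1)*57 + 352*X(11) = (0 - 1*1)*57 + 352*(9 - 1*11) = (0 - 1)*57 + 352*(9 - 11) = -1*57 + 352*(-2) = -57 - 704 = -761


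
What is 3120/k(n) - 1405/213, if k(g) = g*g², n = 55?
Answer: -46618463/7087575 ≈ -6.5775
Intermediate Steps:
k(g) = g³
3120/k(n) - 1405/213 = 3120/(55³) - 1405/213 = 3120/166375 - 1405*1/213 = 3120*(1/166375) - 1405/213 = 624/33275 - 1405/213 = -46618463/7087575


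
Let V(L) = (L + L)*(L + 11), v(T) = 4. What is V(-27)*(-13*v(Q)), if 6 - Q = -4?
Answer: -44928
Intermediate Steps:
Q = 10 (Q = 6 - 1*(-4) = 6 + 4 = 10)
V(L) = 2*L*(11 + L) (V(L) = (2*L)*(11 + L) = 2*L*(11 + L))
V(-27)*(-13*v(Q)) = (2*(-27)*(11 - 27))*(-13*4) = (2*(-27)*(-16))*(-52) = 864*(-52) = -44928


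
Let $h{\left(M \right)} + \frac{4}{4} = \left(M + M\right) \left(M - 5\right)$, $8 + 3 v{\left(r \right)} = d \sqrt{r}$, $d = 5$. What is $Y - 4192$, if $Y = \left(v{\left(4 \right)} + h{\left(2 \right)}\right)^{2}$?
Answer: $- \frac{36359}{9} \approx -4039.9$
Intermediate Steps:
$v{\left(r \right)} = - \frac{8}{3} + \frac{5 \sqrt{r}}{3}$
$h{\left(M \right)} = -1 + 2 M \left(-5 + M\right)$ ($h{\left(M \right)} = -1 + \left(M + M\right) \left(M - 5\right) = -1 + 2 M \left(-5 + M\right)$)
$Y = \frac{1369}{9}$ ($Y = \left(\left(- \frac{8}{3} + \frac{5 \sqrt{4}}{3}\right) - \left(21 - 8\right)\right)^{2} = \left(\left(- \frac{8}{3} + \frac{5}{3} \cdot 2\right) - 13\right)^{2} = \left(\left(- \frac{8}{3} + \frac{10}{3}\right) - 13\right)^{2} = \left(\frac{2}{3} - 13\right)^{2} = \left(- \frac{37}{3}\right)^{2} = \frac{1369}{9} \approx 152.11$)
$Y - 4192 = \frac{1369}{9} - 4192 = - \frac{36359}{9}$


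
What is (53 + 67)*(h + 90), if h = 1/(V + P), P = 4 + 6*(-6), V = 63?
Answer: 334920/31 ≈ 10804.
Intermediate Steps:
P = -32 (P = 4 - 36 = -32)
h = 1/31 (h = 1/(63 - 32) = 1/31 ≈ 0.032258)
(53 + 67)*(h + 90) = (53 + 67)*(1/31 + 90) = 120*(2791/31) = 334920/31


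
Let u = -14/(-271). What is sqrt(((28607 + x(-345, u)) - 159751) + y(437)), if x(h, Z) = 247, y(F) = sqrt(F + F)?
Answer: sqrt(-130897 + sqrt(874)) ≈ 361.76*I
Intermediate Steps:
u = 14/271 (u = -14*(-1/271) = 14/271 ≈ 0.051661)
y(F) = sqrt(2)*sqrt(F) (y(F) = sqrt(2*F) = sqrt(2)*sqrt(F))
sqrt(((28607 + x(-345, u)) - 159751) + y(437)) = sqrt(((28607 + 247) - 159751) + sqrt(2)*sqrt(437)) = sqrt((28854 - 159751) + sqrt(874)) = sqrt(-130897 + sqrt(874))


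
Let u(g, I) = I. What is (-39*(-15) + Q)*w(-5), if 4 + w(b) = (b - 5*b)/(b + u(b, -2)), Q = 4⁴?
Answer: -40368/7 ≈ -5766.9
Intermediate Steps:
Q = 256
w(b) = -4 - 4*b/(-2 + b) (w(b) = -4 + (b - 5*b)/(b - 2) = -4 + (-4*b)/(-2 + b) = -4 - 4*b/(-2 + b))
(-39*(-15) + Q)*w(-5) = (-39*(-15) + 256)*(8*(1 - 1*(-5))/(-2 - 5)) = (585 + 256)*(8*(1 + 5)/(-7)) = 841*(8*(-⅐)*6) = 841*(-48/7) = -40368/7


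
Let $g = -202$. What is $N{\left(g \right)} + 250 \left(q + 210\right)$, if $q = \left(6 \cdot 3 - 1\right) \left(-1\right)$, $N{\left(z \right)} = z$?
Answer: $48048$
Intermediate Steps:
$q = -17$ ($q = \left(18 - 1\right) \left(-1\right) = 17 \left(-1\right) = -17$)
$N{\left(g \right)} + 250 \left(q + 210\right) = -202 + 250 \left(-17 + 210\right) = -202 + 250 \cdot 193 = -202 + 48250 = 48048$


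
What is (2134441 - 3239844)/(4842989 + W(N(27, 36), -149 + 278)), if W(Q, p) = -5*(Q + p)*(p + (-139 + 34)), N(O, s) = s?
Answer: -1105403/4823189 ≈ -0.22919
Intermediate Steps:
W(Q, p) = -5*(-105 + p)*(Q + p) (W(Q, p) = -5*(Q + p)*(p - 105) = -5*(Q + p)*(-105 + p) = -5*(-105 + p)*(Q + p))
(2134441 - 3239844)/(4842989 + W(N(27, 36), -149 + 278)) = (2134441 - 3239844)/(4842989 + (-5*(-149 + 278)² + 525*36 + 525*(-149 + 278) - 5*36*(-149 + 278))) = -1105403/(4842989 + (-5*129² + 18900 + 525*129 - 5*36*129)) = -1105403/(4842989 + (-5*16641 + 18900 + 67725 - 23220)) = -1105403/(4842989 + (-83205 + 18900 + 67725 - 23220)) = -1105403/(4842989 - 19800) = -1105403/4823189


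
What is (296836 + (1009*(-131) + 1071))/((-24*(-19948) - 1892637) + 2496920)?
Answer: 165728/1083035 ≈ 0.15302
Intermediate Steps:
(296836 + (1009*(-131) + 1071))/((-24*(-19948) - 1892637) + 2496920) = (296836 + (-132179 + 1071))/((478752 - 1892637) + 2496920) = (296836 - 131108)/(-1413885 + 2496920) = 165728/1083035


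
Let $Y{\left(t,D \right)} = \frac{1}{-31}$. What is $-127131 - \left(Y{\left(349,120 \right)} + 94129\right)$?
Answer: $- \frac{6859059}{31} \approx -2.2126 \cdot 10^{5}$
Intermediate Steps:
$Y{\left(t,D \right)} = - \frac{1}{31}$
$-127131 - \left(Y{\left(349,120 \right)} + 94129\right) = -127131 - \left(- \frac{1}{31} + 94129\right) = -127131 - \frac{2917998}{31} = - \frac{6859059}{31}$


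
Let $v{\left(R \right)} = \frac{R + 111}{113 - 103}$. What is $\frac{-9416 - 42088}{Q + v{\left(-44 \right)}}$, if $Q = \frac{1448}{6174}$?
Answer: $- \frac{1589928480}{214069} \approx -7427.2$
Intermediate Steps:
$Q = \frac{724}{3087}$ ($Q = 1448 \cdot \frac{1}{6174} = \frac{724}{3087} \approx 0.23453$)
$v{\left(R \right)} = \frac{111}{10} + \frac{R}{10}$ ($v{\left(R \right)} = \frac{111 + R}{10} = \left(111 + R\right) \frac{1}{10} = \frac{111}{10} + \frac{R}{10}$)
$\frac{-9416 - 42088}{Q + v{\left(-44 \right)}} = \frac{-9416 - 42088}{\frac{724}{3087} + \left(\frac{111}{10} + \frac{1}{10} \left(-44\right)\right)} = - \frac{51504}{\frac{724}{3087} + \left(\frac{111}{10} - \frac{22}{5}\right)} = - \frac{51504}{\frac{724}{3087} + \frac{67}{10}} = - \frac{51504}{\frac{214069}{30870}} = \left(-51504\right) \frac{30870}{214069} = - \frac{1589928480}{214069}$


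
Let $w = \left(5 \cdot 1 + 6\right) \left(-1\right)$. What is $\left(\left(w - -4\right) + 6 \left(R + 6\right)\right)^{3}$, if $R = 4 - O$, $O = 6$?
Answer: $4913$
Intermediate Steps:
$R = -2$ ($R = 4 - 6 = -2$)
$w = -11$ ($w = \left(5 + 6\right) \left(-1\right) = 11 \left(-1\right) = -11$)
$\left(\left(w - -4\right) + 6 \left(R + 6\right)\right)^{3} = \left(\left(-11 - -4\right) + 6 \left(-2 + 6\right)\right)^{3} = \left(\left(-11 + \left(-1 + 5\right)\right) + 6 \cdot 4\right)^{3} = \left(\left(-11 + 4\right) + 24\right)^{3} = \left(-7 + 24\right)^{3} = 17^{3} = 4913$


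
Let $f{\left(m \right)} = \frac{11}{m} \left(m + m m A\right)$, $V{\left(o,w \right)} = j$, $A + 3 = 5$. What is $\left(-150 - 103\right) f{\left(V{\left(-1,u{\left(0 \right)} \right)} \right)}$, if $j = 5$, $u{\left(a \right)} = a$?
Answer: $-30613$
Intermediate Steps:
$A = 2$ ($A = -3 + 5 = 2$)
$V{\left(o,w \right)} = 5$
$f{\left(m \right)} = \frac{11 \left(m + 2 m^{2}\right)}{m}$ ($f{\left(m \right)} = \frac{11}{m} \left(m + m m 2\right) = \frac{11}{m} \left(m + m^{2} \cdot 2\right) = \frac{11}{m} \left(m + 2 m^{2}\right) = \frac{11 \left(m + 2 m^{2}\right)}{m}$)
$\left(-150 - 103\right) f{\left(V{\left(-1,u{\left(0 \right)} \right)} \right)} = \left(-150 - 103\right) \left(11 + 22 \cdot 5\right) = - 253 \left(11 + 110\right) = \left(-253\right) 121 = -30613$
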